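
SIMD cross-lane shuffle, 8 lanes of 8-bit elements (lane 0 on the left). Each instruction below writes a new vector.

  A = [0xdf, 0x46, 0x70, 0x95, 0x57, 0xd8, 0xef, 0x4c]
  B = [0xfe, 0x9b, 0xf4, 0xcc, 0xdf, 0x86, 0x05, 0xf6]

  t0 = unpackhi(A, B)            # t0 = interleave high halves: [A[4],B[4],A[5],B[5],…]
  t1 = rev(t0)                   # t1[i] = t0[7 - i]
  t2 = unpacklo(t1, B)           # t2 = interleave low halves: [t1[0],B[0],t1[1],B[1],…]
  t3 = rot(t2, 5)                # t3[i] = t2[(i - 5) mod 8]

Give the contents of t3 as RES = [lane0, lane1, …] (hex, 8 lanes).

t0 = [0x57, 0xdf, 0xd8, 0x86, 0xef, 0x05, 0x4c, 0xf6]
t1 = [0xf6, 0x4c, 0x05, 0xef, 0x86, 0xd8, 0xdf, 0x57]
t2 = [0xf6, 0xfe, 0x4c, 0x9b, 0x05, 0xf4, 0xef, 0xcc]
t3 = [0x9b, 0x05, 0xf4, 0xef, 0xcc, 0xf6, 0xfe, 0x4c]

RES = [0x9b, 0x05, 0xf4, 0xef, 0xcc, 0xf6, 0xfe, 0x4c]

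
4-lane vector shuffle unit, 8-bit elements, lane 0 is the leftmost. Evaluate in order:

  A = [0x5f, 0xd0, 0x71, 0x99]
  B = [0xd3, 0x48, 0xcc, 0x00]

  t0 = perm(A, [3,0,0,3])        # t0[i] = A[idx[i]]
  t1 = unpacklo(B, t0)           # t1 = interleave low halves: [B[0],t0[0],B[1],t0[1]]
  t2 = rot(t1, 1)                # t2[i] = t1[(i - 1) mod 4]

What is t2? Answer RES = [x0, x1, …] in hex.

t0 = [0x99, 0x5f, 0x5f, 0x99]
t1 = [0xd3, 0x99, 0x48, 0x5f]
t2 = [0x5f, 0xd3, 0x99, 0x48]

RES = [0x5f, 0xd3, 0x99, 0x48]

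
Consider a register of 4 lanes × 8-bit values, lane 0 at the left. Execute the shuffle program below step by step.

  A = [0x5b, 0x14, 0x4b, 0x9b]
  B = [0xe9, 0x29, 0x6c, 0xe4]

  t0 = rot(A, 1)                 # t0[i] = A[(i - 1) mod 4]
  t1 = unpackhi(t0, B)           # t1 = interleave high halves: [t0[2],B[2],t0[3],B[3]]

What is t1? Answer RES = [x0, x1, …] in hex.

  t0: 9b 5b 14 4b
  t1: 14 6c 4b e4

RES = [0x14, 0x6c, 0x4b, 0xe4]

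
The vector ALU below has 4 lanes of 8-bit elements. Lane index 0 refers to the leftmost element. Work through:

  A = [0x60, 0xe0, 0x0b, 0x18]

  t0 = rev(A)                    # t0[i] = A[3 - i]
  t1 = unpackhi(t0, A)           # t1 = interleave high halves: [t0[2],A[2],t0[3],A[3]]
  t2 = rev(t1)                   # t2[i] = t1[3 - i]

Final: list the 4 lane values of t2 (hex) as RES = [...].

RES = [ 0x18  0x60  0x0b  0xe0 ]

  t0: 18 0b e0 60
  t1: e0 0b 60 18
  t2: 18 60 0b e0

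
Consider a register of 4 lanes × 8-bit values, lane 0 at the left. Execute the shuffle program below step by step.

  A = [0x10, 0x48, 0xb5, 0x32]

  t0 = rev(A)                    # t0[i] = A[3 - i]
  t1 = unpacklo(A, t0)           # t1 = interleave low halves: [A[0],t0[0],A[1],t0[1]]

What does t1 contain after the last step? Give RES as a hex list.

t0 = [0x32, 0xb5, 0x48, 0x10]
t1 = [0x10, 0x32, 0x48, 0xb5]

RES = [0x10, 0x32, 0x48, 0xb5]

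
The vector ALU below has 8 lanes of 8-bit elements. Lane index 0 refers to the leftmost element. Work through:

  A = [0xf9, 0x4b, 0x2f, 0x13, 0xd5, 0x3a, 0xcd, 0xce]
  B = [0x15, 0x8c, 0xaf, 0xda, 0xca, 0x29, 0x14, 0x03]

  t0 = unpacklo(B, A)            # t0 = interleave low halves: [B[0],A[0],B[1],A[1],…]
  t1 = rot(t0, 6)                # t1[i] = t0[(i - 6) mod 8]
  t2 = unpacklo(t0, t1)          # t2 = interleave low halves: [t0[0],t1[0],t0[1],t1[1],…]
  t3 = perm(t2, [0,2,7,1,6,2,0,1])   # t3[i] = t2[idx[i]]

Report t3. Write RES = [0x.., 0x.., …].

RES = [ 0x15  0xf9  0x2f  0x8c  0x4b  0xf9  0x15  0x8c ]

  t0: 15 f9 8c 4b af 2f da 13
  t1: 8c 4b af 2f da 13 15 f9
  t2: 15 8c f9 4b 8c af 4b 2f
  t3: 15 f9 2f 8c 4b f9 15 8c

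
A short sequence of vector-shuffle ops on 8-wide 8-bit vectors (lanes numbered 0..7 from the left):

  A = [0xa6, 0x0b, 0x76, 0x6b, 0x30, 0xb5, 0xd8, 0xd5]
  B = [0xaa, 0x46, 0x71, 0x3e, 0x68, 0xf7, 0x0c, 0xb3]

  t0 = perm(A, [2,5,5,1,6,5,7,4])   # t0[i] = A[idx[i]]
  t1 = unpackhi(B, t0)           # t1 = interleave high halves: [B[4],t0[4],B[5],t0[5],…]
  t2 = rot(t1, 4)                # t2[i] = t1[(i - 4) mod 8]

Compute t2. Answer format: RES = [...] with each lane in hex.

RES = [ 0x0c  0xd5  0xb3  0x30  0x68  0xd8  0xf7  0xb5 ]

  t0: 76 b5 b5 0b d8 b5 d5 30
  t1: 68 d8 f7 b5 0c d5 b3 30
  t2: 0c d5 b3 30 68 d8 f7 b5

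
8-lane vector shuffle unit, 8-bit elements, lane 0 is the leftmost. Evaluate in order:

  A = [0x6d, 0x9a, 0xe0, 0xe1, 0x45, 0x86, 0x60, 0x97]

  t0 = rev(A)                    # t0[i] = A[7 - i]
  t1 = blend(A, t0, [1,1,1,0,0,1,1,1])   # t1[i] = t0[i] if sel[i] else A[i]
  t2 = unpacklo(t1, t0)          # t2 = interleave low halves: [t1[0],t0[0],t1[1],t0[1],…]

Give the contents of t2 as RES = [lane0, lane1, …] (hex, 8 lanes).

RES = [0x97, 0x97, 0x60, 0x60, 0x86, 0x86, 0xe1, 0x45]

  t0: 97 60 86 45 e1 e0 9a 6d
  t1: 97 60 86 e1 45 e0 9a 6d
  t2: 97 97 60 60 86 86 e1 45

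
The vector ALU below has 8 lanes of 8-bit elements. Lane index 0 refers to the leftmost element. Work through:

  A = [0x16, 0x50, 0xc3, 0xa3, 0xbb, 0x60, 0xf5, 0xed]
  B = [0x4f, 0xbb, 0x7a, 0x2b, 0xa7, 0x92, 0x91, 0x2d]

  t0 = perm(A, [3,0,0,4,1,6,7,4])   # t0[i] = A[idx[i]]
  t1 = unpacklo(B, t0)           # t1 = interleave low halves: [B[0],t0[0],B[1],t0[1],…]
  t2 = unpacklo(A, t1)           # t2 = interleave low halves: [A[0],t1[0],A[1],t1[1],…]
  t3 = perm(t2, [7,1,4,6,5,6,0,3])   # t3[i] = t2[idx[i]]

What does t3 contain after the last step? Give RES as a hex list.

RES = [0x16, 0x4f, 0xc3, 0xa3, 0xbb, 0xa3, 0x16, 0xa3]

  t0: a3 16 16 bb 50 f5 ed bb
  t1: 4f a3 bb 16 7a 16 2b bb
  t2: 16 4f 50 a3 c3 bb a3 16
  t3: 16 4f c3 a3 bb a3 16 a3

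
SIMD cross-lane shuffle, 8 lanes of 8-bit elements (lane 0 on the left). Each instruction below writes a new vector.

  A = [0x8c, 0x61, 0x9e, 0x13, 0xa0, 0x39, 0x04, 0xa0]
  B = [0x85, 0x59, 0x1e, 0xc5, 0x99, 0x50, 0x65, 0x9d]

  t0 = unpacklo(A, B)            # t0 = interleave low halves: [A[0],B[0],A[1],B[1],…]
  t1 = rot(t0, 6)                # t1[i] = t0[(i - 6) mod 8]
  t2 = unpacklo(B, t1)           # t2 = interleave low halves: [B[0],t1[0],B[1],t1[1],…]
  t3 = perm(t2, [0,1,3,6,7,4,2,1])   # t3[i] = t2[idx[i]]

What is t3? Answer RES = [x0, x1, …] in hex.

→ t0 |8c|85|61|59|9e|1e|13|c5|
→ t1 |61|59|9e|1e|13|c5|8c|85|
→ t2 |85|61|59|59|1e|9e|c5|1e|
→ t3 |85|61|59|c5|1e|1e|59|61|

RES = [0x85, 0x61, 0x59, 0xc5, 0x1e, 0x1e, 0x59, 0x61]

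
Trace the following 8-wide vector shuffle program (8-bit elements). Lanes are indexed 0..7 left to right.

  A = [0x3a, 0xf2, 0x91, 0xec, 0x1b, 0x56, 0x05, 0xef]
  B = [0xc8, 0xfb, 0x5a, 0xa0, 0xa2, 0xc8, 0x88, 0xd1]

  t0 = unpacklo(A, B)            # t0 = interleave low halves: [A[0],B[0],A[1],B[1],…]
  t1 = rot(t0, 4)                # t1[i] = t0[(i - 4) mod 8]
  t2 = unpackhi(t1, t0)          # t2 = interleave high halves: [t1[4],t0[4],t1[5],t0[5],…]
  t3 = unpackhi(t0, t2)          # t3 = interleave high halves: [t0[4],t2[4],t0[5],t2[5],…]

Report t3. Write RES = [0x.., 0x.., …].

→ t0 |3a|c8|f2|fb|91|5a|ec|a0|
→ t1 |91|5a|ec|a0|3a|c8|f2|fb|
→ t2 |3a|91|c8|5a|f2|ec|fb|a0|
→ t3 |91|f2|5a|ec|ec|fb|a0|a0|

RES = [ 0x91  0xf2  0x5a  0xec  0xec  0xfb  0xa0  0xa0 ]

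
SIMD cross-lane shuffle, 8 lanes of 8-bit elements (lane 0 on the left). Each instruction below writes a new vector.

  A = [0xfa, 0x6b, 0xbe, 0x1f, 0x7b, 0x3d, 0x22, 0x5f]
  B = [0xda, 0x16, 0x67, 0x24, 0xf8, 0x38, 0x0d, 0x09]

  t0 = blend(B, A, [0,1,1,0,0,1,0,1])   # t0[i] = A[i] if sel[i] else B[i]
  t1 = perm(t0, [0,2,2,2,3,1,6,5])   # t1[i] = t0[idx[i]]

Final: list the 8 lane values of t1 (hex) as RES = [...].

RES = [ 0xda  0xbe  0xbe  0xbe  0x24  0x6b  0x0d  0x3d ]

  t0: da 6b be 24 f8 3d 0d 5f
  t1: da be be be 24 6b 0d 3d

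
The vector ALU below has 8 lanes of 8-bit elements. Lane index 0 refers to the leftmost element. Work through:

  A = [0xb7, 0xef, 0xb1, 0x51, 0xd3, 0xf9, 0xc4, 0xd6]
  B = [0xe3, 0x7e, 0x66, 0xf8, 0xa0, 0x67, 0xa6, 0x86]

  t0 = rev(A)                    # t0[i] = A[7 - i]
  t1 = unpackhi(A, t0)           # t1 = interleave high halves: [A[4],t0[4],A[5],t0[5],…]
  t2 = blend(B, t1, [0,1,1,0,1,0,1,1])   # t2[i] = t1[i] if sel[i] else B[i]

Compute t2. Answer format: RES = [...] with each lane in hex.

RES = [0xe3, 0x51, 0xf9, 0xf8, 0xc4, 0x67, 0xd6, 0xb7]

  t0: d6 c4 f9 d3 51 b1 ef b7
  t1: d3 51 f9 b1 c4 ef d6 b7
  t2: e3 51 f9 f8 c4 67 d6 b7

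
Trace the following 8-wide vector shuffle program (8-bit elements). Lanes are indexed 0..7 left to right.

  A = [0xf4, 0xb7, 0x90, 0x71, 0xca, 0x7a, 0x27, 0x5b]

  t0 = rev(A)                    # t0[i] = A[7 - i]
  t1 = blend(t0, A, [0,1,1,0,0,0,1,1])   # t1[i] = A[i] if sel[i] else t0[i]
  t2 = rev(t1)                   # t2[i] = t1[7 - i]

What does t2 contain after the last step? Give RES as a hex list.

RES = [ 0x5b  0x27  0x90  0x71  0xca  0x90  0xb7  0x5b ]

t0 = [0x5b, 0x27, 0x7a, 0xca, 0x71, 0x90, 0xb7, 0xf4]
t1 = [0x5b, 0xb7, 0x90, 0xca, 0x71, 0x90, 0x27, 0x5b]
t2 = [0x5b, 0x27, 0x90, 0x71, 0xca, 0x90, 0xb7, 0x5b]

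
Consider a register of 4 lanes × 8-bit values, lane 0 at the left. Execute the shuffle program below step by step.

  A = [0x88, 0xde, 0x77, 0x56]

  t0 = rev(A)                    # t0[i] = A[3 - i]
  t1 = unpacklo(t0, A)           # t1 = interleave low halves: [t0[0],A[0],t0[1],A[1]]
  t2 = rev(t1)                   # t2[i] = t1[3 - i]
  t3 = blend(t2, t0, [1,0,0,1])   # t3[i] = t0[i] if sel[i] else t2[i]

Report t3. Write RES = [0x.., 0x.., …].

RES = [ 0x56  0x77  0x88  0x88 ]

t0 = [0x56, 0x77, 0xde, 0x88]
t1 = [0x56, 0x88, 0x77, 0xde]
t2 = [0xde, 0x77, 0x88, 0x56]
t3 = [0x56, 0x77, 0x88, 0x88]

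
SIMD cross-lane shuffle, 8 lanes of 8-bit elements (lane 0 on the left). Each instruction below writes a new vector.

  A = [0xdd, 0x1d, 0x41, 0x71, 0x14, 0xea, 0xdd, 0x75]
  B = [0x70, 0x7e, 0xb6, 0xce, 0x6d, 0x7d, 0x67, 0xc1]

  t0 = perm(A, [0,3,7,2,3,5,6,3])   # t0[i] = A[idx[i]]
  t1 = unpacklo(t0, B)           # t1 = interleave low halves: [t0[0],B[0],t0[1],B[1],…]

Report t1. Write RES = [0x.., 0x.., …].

→ t0 |dd|71|75|41|71|ea|dd|71|
→ t1 |dd|70|71|7e|75|b6|41|ce|

RES = [0xdd, 0x70, 0x71, 0x7e, 0x75, 0xb6, 0x41, 0xce]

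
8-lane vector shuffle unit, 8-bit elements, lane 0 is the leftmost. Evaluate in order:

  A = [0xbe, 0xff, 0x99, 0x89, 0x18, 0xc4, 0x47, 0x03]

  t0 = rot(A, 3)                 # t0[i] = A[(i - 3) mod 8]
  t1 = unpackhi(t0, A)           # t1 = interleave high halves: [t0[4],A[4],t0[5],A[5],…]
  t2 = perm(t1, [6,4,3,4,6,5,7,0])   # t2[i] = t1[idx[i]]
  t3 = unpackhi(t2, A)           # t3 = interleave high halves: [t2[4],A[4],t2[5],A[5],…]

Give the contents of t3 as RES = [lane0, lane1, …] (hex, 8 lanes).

RES = [ 0x18  0x18  0x47  0xc4  0x03  0x47  0xff  0x03 ]

t0 = [0xc4, 0x47, 0x03, 0xbe, 0xff, 0x99, 0x89, 0x18]
t1 = [0xff, 0x18, 0x99, 0xc4, 0x89, 0x47, 0x18, 0x03]
t2 = [0x18, 0x89, 0xc4, 0x89, 0x18, 0x47, 0x03, 0xff]
t3 = [0x18, 0x18, 0x47, 0xc4, 0x03, 0x47, 0xff, 0x03]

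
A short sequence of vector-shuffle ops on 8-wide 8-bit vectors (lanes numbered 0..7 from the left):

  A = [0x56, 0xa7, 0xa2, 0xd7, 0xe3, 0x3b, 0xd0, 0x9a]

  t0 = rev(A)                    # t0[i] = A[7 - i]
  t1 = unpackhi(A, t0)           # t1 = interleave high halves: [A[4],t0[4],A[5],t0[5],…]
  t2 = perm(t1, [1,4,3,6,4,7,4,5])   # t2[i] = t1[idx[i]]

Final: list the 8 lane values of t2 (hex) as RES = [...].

→ t0 |9a|d0|3b|e3|d7|a2|a7|56|
→ t1 |e3|d7|3b|a2|d0|a7|9a|56|
→ t2 |d7|d0|a2|9a|d0|56|d0|a7|

RES = [0xd7, 0xd0, 0xa2, 0x9a, 0xd0, 0x56, 0xd0, 0xa7]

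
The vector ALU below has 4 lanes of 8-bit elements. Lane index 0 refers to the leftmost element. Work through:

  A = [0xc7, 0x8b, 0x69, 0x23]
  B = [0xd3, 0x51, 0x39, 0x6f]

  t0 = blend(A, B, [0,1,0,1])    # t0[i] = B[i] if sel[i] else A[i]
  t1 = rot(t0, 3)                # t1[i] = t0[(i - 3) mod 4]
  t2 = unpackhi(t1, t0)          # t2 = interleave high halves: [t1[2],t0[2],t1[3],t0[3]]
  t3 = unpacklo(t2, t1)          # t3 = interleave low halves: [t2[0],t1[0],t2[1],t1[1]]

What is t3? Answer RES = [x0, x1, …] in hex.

RES = [ 0x6f  0x51  0x69  0x69 ]

→ t0 |c7|51|69|6f|
→ t1 |51|69|6f|c7|
→ t2 |6f|69|c7|6f|
→ t3 |6f|51|69|69|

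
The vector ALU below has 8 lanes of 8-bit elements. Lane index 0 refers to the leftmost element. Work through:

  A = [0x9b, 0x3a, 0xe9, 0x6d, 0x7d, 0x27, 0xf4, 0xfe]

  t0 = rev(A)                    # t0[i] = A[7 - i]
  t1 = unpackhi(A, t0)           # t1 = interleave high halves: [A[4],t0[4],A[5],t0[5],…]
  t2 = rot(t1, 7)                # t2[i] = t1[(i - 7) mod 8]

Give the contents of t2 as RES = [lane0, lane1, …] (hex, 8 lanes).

RES = [ 0x6d  0x27  0xe9  0xf4  0x3a  0xfe  0x9b  0x7d ]

→ t0 |fe|f4|27|7d|6d|e9|3a|9b|
→ t1 |7d|6d|27|e9|f4|3a|fe|9b|
→ t2 |6d|27|e9|f4|3a|fe|9b|7d|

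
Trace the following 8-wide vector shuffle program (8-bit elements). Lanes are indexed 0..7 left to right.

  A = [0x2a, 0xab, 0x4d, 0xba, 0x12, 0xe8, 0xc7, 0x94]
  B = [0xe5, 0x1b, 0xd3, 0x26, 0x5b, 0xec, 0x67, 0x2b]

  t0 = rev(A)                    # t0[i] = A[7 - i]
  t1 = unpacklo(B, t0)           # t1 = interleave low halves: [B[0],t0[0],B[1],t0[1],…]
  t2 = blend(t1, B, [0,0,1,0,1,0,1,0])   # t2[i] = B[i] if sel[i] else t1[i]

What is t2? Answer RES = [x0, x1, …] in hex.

RES = [0xe5, 0x94, 0xd3, 0xc7, 0x5b, 0xe8, 0x67, 0x12]

t0 = [0x94, 0xc7, 0xe8, 0x12, 0xba, 0x4d, 0xab, 0x2a]
t1 = [0xe5, 0x94, 0x1b, 0xc7, 0xd3, 0xe8, 0x26, 0x12]
t2 = [0xe5, 0x94, 0xd3, 0xc7, 0x5b, 0xe8, 0x67, 0x12]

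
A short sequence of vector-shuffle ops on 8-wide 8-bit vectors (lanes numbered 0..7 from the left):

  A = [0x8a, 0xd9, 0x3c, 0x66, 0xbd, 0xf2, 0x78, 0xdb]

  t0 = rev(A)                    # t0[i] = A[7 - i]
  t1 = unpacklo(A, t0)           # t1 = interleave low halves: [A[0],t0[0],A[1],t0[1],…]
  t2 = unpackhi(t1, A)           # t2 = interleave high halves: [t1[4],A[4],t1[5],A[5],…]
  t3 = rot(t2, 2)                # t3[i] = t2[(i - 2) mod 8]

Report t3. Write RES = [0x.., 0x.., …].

RES = [0xbd, 0xdb, 0x3c, 0xbd, 0xf2, 0xf2, 0x66, 0x78]

t0 = [0xdb, 0x78, 0xf2, 0xbd, 0x66, 0x3c, 0xd9, 0x8a]
t1 = [0x8a, 0xdb, 0xd9, 0x78, 0x3c, 0xf2, 0x66, 0xbd]
t2 = [0x3c, 0xbd, 0xf2, 0xf2, 0x66, 0x78, 0xbd, 0xdb]
t3 = [0xbd, 0xdb, 0x3c, 0xbd, 0xf2, 0xf2, 0x66, 0x78]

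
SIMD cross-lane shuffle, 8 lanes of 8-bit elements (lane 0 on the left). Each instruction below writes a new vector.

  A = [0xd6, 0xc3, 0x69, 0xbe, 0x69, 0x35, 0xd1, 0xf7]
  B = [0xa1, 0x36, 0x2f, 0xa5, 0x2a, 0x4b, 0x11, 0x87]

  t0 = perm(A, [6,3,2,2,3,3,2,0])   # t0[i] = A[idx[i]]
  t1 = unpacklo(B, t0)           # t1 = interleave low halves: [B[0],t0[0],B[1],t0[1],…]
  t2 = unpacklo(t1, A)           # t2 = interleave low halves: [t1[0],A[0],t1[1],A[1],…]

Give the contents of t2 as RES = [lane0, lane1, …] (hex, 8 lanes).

→ t0 |d1|be|69|69|be|be|69|d6|
→ t1 |a1|d1|36|be|2f|69|a5|69|
→ t2 |a1|d6|d1|c3|36|69|be|be|

RES = [0xa1, 0xd6, 0xd1, 0xc3, 0x36, 0x69, 0xbe, 0xbe]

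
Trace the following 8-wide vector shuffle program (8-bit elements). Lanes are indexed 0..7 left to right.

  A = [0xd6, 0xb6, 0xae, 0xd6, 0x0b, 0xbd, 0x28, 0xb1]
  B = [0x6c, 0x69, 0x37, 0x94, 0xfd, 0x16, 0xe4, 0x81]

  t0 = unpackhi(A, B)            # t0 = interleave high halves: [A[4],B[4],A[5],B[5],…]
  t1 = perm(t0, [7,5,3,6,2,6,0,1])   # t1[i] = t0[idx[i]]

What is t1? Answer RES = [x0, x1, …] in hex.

RES = [ 0x81  0xe4  0x16  0xb1  0xbd  0xb1  0x0b  0xfd ]

  t0: 0b fd bd 16 28 e4 b1 81
  t1: 81 e4 16 b1 bd b1 0b fd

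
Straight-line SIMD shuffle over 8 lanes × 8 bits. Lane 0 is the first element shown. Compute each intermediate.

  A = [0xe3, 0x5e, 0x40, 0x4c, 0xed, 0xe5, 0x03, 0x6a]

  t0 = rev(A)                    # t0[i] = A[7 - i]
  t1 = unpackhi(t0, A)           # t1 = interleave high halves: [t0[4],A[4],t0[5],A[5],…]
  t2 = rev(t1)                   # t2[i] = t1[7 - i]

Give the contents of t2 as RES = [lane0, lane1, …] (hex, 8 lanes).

→ t0 |6a|03|e5|ed|4c|40|5e|e3|
→ t1 |4c|ed|40|e5|5e|03|e3|6a|
→ t2 |6a|e3|03|5e|e5|40|ed|4c|

RES = [0x6a, 0xe3, 0x03, 0x5e, 0xe5, 0x40, 0xed, 0x4c]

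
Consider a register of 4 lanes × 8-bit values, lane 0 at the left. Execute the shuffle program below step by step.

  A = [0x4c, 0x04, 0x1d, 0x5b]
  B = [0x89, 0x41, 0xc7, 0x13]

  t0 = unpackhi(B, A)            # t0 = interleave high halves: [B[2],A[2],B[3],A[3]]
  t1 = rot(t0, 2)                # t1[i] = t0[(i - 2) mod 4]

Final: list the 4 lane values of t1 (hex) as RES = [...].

  t0: c7 1d 13 5b
  t1: 13 5b c7 1d

RES = [0x13, 0x5b, 0xc7, 0x1d]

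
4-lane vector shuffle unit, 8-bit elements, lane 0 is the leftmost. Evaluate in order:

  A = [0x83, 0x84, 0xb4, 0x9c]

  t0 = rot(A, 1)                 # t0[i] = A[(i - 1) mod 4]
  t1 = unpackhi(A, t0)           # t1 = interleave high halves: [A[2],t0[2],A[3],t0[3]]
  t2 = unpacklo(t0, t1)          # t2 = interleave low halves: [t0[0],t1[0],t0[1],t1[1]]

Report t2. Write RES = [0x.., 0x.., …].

RES = [0x9c, 0xb4, 0x83, 0x84]

t0 = [0x9c, 0x83, 0x84, 0xb4]
t1 = [0xb4, 0x84, 0x9c, 0xb4]
t2 = [0x9c, 0xb4, 0x83, 0x84]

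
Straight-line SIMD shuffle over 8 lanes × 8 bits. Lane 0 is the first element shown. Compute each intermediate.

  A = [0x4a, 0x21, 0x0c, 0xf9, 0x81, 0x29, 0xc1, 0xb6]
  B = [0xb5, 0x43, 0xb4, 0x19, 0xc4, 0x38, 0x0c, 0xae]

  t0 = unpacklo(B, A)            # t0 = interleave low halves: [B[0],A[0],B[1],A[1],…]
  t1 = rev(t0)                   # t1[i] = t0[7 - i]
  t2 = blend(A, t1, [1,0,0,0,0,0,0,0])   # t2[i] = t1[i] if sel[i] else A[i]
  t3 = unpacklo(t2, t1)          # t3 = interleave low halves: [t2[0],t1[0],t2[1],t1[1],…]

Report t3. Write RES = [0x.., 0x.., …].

RES = [ 0xf9  0xf9  0x21  0x19  0x0c  0x0c  0xf9  0xb4 ]

t0 = [0xb5, 0x4a, 0x43, 0x21, 0xb4, 0x0c, 0x19, 0xf9]
t1 = [0xf9, 0x19, 0x0c, 0xb4, 0x21, 0x43, 0x4a, 0xb5]
t2 = [0xf9, 0x21, 0x0c, 0xf9, 0x81, 0x29, 0xc1, 0xb6]
t3 = [0xf9, 0xf9, 0x21, 0x19, 0x0c, 0x0c, 0xf9, 0xb4]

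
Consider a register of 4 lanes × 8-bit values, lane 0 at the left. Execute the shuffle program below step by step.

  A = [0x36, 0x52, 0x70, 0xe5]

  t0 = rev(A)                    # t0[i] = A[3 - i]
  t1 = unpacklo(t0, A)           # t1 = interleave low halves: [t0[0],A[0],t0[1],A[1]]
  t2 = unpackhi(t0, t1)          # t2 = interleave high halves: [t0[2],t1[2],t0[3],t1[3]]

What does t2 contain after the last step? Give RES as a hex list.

t0 = [0xe5, 0x70, 0x52, 0x36]
t1 = [0xe5, 0x36, 0x70, 0x52]
t2 = [0x52, 0x70, 0x36, 0x52]

RES = [ 0x52  0x70  0x36  0x52 ]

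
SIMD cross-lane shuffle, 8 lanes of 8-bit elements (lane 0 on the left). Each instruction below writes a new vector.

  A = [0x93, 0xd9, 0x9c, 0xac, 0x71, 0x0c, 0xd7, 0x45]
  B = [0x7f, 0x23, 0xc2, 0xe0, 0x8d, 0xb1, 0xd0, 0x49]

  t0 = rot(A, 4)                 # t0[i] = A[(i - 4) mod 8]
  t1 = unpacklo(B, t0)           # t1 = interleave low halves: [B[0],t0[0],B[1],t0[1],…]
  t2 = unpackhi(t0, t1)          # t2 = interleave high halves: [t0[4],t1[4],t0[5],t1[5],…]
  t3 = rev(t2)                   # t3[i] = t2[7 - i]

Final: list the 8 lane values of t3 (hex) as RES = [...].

RES = [ 0x45  0xac  0xe0  0x9c  0xd7  0xd9  0xc2  0x93 ]

t0 = [0x71, 0x0c, 0xd7, 0x45, 0x93, 0xd9, 0x9c, 0xac]
t1 = [0x7f, 0x71, 0x23, 0x0c, 0xc2, 0xd7, 0xe0, 0x45]
t2 = [0x93, 0xc2, 0xd9, 0xd7, 0x9c, 0xe0, 0xac, 0x45]
t3 = [0x45, 0xac, 0xe0, 0x9c, 0xd7, 0xd9, 0xc2, 0x93]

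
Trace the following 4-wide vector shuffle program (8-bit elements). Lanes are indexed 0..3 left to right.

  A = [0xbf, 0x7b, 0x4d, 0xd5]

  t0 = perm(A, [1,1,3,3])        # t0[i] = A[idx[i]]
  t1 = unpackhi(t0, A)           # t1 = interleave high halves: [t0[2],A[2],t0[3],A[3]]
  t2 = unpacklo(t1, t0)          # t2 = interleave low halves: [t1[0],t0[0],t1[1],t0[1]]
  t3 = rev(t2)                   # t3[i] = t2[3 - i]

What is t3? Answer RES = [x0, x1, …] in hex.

RES = [0x7b, 0x4d, 0x7b, 0xd5]

t0 = [0x7b, 0x7b, 0xd5, 0xd5]
t1 = [0xd5, 0x4d, 0xd5, 0xd5]
t2 = [0xd5, 0x7b, 0x4d, 0x7b]
t3 = [0x7b, 0x4d, 0x7b, 0xd5]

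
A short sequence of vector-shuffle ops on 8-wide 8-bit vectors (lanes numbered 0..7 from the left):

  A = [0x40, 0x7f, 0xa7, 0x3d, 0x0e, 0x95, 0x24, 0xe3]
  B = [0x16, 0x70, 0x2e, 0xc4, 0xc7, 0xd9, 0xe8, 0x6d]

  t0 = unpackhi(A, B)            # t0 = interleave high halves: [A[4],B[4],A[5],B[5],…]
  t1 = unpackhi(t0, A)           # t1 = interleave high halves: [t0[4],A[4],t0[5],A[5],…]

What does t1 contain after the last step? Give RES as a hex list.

→ t0 |0e|c7|95|d9|24|e8|e3|6d|
→ t1 |24|0e|e8|95|e3|24|6d|e3|

RES = [0x24, 0x0e, 0xe8, 0x95, 0xe3, 0x24, 0x6d, 0xe3]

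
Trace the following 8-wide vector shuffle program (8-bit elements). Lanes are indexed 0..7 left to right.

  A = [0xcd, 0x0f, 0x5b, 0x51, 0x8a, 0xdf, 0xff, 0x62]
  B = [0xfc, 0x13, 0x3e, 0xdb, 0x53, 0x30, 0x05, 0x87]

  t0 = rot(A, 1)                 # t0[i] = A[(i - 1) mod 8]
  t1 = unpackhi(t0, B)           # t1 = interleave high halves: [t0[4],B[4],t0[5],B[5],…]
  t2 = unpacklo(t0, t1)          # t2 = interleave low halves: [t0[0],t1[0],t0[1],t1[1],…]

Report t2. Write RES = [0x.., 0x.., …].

  t0: 62 cd 0f 5b 51 8a df ff
  t1: 51 53 8a 30 df 05 ff 87
  t2: 62 51 cd 53 0f 8a 5b 30

RES = [ 0x62  0x51  0xcd  0x53  0x0f  0x8a  0x5b  0x30 ]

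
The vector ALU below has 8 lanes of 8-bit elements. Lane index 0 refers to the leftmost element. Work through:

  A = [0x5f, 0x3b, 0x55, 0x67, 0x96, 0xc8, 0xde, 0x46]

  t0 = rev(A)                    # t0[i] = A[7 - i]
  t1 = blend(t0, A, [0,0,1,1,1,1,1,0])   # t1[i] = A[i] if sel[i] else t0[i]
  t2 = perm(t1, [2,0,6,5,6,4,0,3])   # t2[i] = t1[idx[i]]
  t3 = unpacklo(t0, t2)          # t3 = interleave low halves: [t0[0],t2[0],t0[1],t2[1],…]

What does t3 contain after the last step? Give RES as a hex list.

→ t0 |46|de|c8|96|67|55|3b|5f|
→ t1 |46|de|55|67|96|c8|de|5f|
→ t2 |55|46|de|c8|de|96|46|67|
→ t3 |46|55|de|46|c8|de|96|c8|

RES = [ 0x46  0x55  0xde  0x46  0xc8  0xde  0x96  0xc8 ]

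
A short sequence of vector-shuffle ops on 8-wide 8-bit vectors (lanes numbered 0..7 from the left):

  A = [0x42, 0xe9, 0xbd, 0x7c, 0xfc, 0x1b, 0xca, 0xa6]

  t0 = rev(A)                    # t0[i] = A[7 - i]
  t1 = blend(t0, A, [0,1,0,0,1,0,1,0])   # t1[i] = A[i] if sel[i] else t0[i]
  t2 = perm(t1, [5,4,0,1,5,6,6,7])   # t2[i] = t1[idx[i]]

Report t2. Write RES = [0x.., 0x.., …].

→ t0 |a6|ca|1b|fc|7c|bd|e9|42|
→ t1 |a6|e9|1b|fc|fc|bd|ca|42|
→ t2 |bd|fc|a6|e9|bd|ca|ca|42|

RES = [ 0xbd  0xfc  0xa6  0xe9  0xbd  0xca  0xca  0x42 ]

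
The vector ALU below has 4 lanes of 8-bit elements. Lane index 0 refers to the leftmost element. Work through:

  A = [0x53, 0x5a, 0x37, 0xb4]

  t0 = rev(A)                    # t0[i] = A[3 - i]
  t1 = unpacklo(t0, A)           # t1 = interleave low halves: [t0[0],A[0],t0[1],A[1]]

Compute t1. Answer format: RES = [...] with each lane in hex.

→ t0 |b4|37|5a|53|
→ t1 |b4|53|37|5a|

RES = [0xb4, 0x53, 0x37, 0x5a]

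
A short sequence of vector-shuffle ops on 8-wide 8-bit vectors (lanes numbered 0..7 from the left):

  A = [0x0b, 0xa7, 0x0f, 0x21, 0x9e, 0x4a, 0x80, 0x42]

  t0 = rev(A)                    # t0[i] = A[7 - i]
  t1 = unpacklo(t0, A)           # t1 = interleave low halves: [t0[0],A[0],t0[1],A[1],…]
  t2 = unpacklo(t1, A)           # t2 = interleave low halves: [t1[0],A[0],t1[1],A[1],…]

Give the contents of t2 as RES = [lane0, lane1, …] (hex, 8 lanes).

t0 = [0x42, 0x80, 0x4a, 0x9e, 0x21, 0x0f, 0xa7, 0x0b]
t1 = [0x42, 0x0b, 0x80, 0xa7, 0x4a, 0x0f, 0x9e, 0x21]
t2 = [0x42, 0x0b, 0x0b, 0xa7, 0x80, 0x0f, 0xa7, 0x21]

RES = [0x42, 0x0b, 0x0b, 0xa7, 0x80, 0x0f, 0xa7, 0x21]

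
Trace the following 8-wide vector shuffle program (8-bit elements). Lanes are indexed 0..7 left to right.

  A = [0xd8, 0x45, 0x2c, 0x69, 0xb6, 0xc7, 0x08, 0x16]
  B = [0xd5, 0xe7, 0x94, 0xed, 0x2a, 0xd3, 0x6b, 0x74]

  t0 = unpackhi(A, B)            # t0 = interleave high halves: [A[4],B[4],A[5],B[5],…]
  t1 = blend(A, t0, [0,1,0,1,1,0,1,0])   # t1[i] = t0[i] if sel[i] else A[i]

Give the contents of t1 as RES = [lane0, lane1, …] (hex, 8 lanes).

RES = [ 0xd8  0x2a  0x2c  0xd3  0x08  0xc7  0x16  0x16 ]

→ t0 |b6|2a|c7|d3|08|6b|16|74|
→ t1 |d8|2a|2c|d3|08|c7|16|16|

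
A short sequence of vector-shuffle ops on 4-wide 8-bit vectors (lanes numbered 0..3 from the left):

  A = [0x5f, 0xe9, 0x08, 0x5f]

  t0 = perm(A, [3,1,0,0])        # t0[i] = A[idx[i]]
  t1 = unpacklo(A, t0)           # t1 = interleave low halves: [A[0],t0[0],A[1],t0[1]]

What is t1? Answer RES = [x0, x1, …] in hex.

t0 = [0x5f, 0xe9, 0x5f, 0x5f]
t1 = [0x5f, 0x5f, 0xe9, 0xe9]

RES = [ 0x5f  0x5f  0xe9  0xe9 ]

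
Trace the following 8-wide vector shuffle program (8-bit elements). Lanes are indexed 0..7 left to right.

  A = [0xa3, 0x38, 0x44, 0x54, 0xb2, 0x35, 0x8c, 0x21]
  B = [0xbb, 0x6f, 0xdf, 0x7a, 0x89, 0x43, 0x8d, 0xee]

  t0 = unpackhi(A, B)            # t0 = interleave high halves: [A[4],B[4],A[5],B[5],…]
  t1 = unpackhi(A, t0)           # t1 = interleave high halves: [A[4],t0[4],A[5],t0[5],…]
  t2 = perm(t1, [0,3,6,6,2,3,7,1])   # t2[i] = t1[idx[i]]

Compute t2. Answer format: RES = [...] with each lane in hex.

  t0: b2 89 35 43 8c 8d 21 ee
  t1: b2 8c 35 8d 8c 21 21 ee
  t2: b2 8d 21 21 35 8d ee 8c

RES = [ 0xb2  0x8d  0x21  0x21  0x35  0x8d  0xee  0x8c ]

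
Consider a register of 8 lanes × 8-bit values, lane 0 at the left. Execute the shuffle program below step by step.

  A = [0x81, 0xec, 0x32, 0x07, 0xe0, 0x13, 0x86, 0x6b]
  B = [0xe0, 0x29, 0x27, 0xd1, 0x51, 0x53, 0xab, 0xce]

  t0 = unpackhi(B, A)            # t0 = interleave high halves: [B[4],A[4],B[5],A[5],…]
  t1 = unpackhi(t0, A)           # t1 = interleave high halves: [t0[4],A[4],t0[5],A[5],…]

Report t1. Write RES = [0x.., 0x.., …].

RES = [0xab, 0xe0, 0x86, 0x13, 0xce, 0x86, 0x6b, 0x6b]

t0 = [0x51, 0xe0, 0x53, 0x13, 0xab, 0x86, 0xce, 0x6b]
t1 = [0xab, 0xe0, 0x86, 0x13, 0xce, 0x86, 0x6b, 0x6b]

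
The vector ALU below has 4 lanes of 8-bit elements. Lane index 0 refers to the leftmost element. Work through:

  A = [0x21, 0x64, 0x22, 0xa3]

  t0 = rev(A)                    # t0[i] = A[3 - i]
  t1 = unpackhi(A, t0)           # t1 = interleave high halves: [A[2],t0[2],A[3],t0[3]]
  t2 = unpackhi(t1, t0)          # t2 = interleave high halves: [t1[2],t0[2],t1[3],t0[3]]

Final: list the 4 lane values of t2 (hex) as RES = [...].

RES = [0xa3, 0x64, 0x21, 0x21]

  t0: a3 22 64 21
  t1: 22 64 a3 21
  t2: a3 64 21 21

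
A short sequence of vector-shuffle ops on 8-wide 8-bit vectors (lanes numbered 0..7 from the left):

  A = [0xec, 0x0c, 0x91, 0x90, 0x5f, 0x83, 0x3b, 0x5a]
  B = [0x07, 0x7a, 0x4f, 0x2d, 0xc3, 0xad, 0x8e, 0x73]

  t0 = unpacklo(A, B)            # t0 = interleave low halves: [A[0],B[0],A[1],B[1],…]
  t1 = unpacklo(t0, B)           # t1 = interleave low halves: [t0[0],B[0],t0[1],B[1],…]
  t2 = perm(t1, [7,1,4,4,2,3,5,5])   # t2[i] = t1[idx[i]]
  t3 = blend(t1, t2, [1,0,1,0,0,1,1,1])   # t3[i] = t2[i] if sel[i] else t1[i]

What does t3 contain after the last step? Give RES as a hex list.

RES = [ 0x2d  0x07  0x0c  0x7a  0x0c  0x7a  0x4f  0x4f ]

t0 = [0xec, 0x07, 0x0c, 0x7a, 0x91, 0x4f, 0x90, 0x2d]
t1 = [0xec, 0x07, 0x07, 0x7a, 0x0c, 0x4f, 0x7a, 0x2d]
t2 = [0x2d, 0x07, 0x0c, 0x0c, 0x07, 0x7a, 0x4f, 0x4f]
t3 = [0x2d, 0x07, 0x0c, 0x7a, 0x0c, 0x7a, 0x4f, 0x4f]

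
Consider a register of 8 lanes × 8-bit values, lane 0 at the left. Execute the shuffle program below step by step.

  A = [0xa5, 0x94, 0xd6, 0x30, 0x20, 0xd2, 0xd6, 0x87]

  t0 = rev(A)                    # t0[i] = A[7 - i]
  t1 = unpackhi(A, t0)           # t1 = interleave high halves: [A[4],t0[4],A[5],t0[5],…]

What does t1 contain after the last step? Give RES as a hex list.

→ t0 |87|d6|d2|20|30|d6|94|a5|
→ t1 |20|30|d2|d6|d6|94|87|a5|

RES = [ 0x20  0x30  0xd2  0xd6  0xd6  0x94  0x87  0xa5 ]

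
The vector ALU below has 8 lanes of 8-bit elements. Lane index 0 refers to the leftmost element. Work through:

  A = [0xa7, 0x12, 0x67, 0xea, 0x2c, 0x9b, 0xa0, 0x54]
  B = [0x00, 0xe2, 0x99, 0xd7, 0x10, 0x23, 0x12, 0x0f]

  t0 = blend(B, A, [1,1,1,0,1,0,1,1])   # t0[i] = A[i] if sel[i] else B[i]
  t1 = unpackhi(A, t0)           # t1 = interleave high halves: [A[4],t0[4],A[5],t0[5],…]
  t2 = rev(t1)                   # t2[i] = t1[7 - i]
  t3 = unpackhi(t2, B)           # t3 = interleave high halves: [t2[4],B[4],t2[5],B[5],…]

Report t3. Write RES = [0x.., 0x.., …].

RES = [0x23, 0x10, 0x9b, 0x23, 0x2c, 0x12, 0x2c, 0x0f]

  t0: a7 12 67 d7 2c 23 a0 54
  t1: 2c 2c 9b 23 a0 a0 54 54
  t2: 54 54 a0 a0 23 9b 2c 2c
  t3: 23 10 9b 23 2c 12 2c 0f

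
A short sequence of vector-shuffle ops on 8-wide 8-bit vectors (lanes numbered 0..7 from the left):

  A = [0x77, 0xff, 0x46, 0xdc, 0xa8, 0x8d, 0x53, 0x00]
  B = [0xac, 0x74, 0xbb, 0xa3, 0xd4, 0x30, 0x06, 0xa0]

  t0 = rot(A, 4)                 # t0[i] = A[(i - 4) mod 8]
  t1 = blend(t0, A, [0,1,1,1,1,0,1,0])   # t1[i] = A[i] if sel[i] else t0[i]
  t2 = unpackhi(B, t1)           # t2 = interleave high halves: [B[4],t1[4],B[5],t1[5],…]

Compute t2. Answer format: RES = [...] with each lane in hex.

RES = [0xd4, 0xa8, 0x30, 0xff, 0x06, 0x53, 0xa0, 0xdc]

→ t0 |a8|8d|53|00|77|ff|46|dc|
→ t1 |a8|ff|46|dc|a8|ff|53|dc|
→ t2 |d4|a8|30|ff|06|53|a0|dc|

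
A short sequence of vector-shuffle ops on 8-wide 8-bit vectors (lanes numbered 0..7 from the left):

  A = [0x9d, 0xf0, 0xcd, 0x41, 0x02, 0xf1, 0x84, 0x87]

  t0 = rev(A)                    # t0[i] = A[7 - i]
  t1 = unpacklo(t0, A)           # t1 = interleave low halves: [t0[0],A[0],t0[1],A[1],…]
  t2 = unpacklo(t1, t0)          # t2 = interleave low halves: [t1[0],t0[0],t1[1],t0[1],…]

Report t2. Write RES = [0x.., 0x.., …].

→ t0 |87|84|f1|02|41|cd|f0|9d|
→ t1 |87|9d|84|f0|f1|cd|02|41|
→ t2 |87|87|9d|84|84|f1|f0|02|

RES = [0x87, 0x87, 0x9d, 0x84, 0x84, 0xf1, 0xf0, 0x02]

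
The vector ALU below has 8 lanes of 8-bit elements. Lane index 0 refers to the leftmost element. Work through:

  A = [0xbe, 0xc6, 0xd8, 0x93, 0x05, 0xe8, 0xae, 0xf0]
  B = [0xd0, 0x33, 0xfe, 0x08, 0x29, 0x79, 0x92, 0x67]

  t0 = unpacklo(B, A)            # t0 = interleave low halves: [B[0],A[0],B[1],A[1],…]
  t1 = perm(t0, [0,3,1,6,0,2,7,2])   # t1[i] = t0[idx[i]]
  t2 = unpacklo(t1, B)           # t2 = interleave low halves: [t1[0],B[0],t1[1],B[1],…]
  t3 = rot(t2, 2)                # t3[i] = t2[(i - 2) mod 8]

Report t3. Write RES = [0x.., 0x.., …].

t0 = [0xd0, 0xbe, 0x33, 0xc6, 0xfe, 0xd8, 0x08, 0x93]
t1 = [0xd0, 0xc6, 0xbe, 0x08, 0xd0, 0x33, 0x93, 0x33]
t2 = [0xd0, 0xd0, 0xc6, 0x33, 0xbe, 0xfe, 0x08, 0x08]
t3 = [0x08, 0x08, 0xd0, 0xd0, 0xc6, 0x33, 0xbe, 0xfe]

RES = [0x08, 0x08, 0xd0, 0xd0, 0xc6, 0x33, 0xbe, 0xfe]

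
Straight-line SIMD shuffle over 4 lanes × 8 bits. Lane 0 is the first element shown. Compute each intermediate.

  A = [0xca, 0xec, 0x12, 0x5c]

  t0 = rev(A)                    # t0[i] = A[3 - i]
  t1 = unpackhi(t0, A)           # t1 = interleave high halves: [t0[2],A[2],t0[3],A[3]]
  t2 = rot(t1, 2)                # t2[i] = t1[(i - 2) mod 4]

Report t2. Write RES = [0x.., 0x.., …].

t0 = [0x5c, 0x12, 0xec, 0xca]
t1 = [0xec, 0x12, 0xca, 0x5c]
t2 = [0xca, 0x5c, 0xec, 0x12]

RES = [0xca, 0x5c, 0xec, 0x12]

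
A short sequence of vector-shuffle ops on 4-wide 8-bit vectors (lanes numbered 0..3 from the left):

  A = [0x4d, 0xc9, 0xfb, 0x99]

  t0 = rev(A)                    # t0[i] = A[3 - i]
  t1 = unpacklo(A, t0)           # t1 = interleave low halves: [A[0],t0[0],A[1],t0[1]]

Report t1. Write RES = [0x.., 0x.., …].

RES = [ 0x4d  0x99  0xc9  0xfb ]

  t0: 99 fb c9 4d
  t1: 4d 99 c9 fb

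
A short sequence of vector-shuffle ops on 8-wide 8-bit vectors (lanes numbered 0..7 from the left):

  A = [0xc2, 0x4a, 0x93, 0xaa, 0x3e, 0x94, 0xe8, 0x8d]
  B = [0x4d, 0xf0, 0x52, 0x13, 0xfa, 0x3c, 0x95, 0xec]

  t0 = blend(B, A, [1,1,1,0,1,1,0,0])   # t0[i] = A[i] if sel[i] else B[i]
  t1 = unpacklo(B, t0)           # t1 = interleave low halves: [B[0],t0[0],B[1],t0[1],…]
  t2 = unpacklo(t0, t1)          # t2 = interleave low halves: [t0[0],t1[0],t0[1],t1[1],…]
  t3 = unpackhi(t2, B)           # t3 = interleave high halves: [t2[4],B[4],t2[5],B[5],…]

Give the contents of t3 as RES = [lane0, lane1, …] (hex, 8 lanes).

t0 = [0xc2, 0x4a, 0x93, 0x13, 0x3e, 0x94, 0x95, 0xec]
t1 = [0x4d, 0xc2, 0xf0, 0x4a, 0x52, 0x93, 0x13, 0x13]
t2 = [0xc2, 0x4d, 0x4a, 0xc2, 0x93, 0xf0, 0x13, 0x4a]
t3 = [0x93, 0xfa, 0xf0, 0x3c, 0x13, 0x95, 0x4a, 0xec]

RES = [0x93, 0xfa, 0xf0, 0x3c, 0x13, 0x95, 0x4a, 0xec]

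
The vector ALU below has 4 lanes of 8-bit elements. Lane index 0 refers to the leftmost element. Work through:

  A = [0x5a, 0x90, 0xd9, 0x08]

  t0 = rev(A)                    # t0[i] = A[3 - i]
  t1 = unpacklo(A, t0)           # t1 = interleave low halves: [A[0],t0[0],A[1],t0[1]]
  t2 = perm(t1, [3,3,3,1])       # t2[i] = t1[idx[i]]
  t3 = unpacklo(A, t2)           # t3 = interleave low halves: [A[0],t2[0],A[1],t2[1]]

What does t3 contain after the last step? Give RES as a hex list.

RES = [0x5a, 0xd9, 0x90, 0xd9]

→ t0 |08|d9|90|5a|
→ t1 |5a|08|90|d9|
→ t2 |d9|d9|d9|08|
→ t3 |5a|d9|90|d9|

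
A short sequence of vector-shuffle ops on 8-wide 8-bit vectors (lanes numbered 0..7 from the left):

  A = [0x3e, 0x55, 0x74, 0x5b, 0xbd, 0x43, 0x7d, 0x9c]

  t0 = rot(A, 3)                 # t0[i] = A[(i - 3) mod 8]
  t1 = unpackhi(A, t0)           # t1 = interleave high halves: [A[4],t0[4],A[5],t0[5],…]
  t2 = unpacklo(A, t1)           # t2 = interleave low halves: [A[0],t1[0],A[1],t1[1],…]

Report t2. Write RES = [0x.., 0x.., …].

RES = [0x3e, 0xbd, 0x55, 0x55, 0x74, 0x43, 0x5b, 0x74]

  t0: 43 7d 9c 3e 55 74 5b bd
  t1: bd 55 43 74 7d 5b 9c bd
  t2: 3e bd 55 55 74 43 5b 74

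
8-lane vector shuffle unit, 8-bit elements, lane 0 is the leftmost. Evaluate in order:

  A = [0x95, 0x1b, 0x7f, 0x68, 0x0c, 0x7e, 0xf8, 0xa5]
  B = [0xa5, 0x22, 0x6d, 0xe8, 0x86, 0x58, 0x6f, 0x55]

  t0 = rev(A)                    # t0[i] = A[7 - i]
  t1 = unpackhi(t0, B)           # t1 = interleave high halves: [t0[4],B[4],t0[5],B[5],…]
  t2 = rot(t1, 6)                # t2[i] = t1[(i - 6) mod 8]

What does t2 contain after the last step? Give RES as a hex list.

RES = [0x7f, 0x58, 0x1b, 0x6f, 0x95, 0x55, 0x68, 0x86]

→ t0 |a5|f8|7e|0c|68|7f|1b|95|
→ t1 |68|86|7f|58|1b|6f|95|55|
→ t2 |7f|58|1b|6f|95|55|68|86|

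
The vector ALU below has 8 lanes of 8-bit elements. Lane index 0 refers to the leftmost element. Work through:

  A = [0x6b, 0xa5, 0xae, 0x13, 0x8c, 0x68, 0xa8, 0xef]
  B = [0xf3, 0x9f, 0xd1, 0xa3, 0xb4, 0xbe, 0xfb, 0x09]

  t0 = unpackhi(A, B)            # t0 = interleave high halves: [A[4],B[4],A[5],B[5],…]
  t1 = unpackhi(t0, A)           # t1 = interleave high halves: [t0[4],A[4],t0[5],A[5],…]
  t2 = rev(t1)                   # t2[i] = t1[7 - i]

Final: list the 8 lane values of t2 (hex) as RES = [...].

RES = [0xef, 0x09, 0xa8, 0xef, 0x68, 0xfb, 0x8c, 0xa8]

t0 = [0x8c, 0xb4, 0x68, 0xbe, 0xa8, 0xfb, 0xef, 0x09]
t1 = [0xa8, 0x8c, 0xfb, 0x68, 0xef, 0xa8, 0x09, 0xef]
t2 = [0xef, 0x09, 0xa8, 0xef, 0x68, 0xfb, 0x8c, 0xa8]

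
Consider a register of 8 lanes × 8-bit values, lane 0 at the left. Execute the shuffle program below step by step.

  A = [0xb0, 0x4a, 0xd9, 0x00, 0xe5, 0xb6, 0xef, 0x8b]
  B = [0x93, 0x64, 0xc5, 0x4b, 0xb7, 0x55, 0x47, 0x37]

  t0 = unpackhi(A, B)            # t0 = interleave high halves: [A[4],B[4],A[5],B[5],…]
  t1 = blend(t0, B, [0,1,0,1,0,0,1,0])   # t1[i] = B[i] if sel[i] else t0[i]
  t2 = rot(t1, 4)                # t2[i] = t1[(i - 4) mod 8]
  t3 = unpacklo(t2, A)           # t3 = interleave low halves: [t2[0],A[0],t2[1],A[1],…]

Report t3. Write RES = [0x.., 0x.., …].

t0 = [0xe5, 0xb7, 0xb6, 0x55, 0xef, 0x47, 0x8b, 0x37]
t1 = [0xe5, 0x64, 0xb6, 0x4b, 0xef, 0x47, 0x47, 0x37]
t2 = [0xef, 0x47, 0x47, 0x37, 0xe5, 0x64, 0xb6, 0x4b]
t3 = [0xef, 0xb0, 0x47, 0x4a, 0x47, 0xd9, 0x37, 0x00]

RES = [ 0xef  0xb0  0x47  0x4a  0x47  0xd9  0x37  0x00 ]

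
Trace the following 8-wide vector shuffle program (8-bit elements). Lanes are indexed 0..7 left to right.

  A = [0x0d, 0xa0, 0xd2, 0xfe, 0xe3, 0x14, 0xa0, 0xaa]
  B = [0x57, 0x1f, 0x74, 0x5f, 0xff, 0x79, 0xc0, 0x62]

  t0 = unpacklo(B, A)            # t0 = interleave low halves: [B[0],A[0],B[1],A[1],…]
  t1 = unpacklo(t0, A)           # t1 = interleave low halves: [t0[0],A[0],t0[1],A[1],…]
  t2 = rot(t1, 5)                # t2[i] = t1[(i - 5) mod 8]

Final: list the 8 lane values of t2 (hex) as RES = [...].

RES = [ 0xa0  0x1f  0xd2  0xa0  0xfe  0x57  0x0d  0x0d ]

t0 = [0x57, 0x0d, 0x1f, 0xa0, 0x74, 0xd2, 0x5f, 0xfe]
t1 = [0x57, 0x0d, 0x0d, 0xa0, 0x1f, 0xd2, 0xa0, 0xfe]
t2 = [0xa0, 0x1f, 0xd2, 0xa0, 0xfe, 0x57, 0x0d, 0x0d]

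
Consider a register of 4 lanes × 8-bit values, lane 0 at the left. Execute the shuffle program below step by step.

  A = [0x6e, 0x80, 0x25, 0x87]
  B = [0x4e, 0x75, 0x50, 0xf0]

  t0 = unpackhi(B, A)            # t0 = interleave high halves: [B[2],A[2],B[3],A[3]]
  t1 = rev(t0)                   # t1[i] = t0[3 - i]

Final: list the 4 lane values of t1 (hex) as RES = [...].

→ t0 |50|25|f0|87|
→ t1 |87|f0|25|50|

RES = [ 0x87  0xf0  0x25  0x50 ]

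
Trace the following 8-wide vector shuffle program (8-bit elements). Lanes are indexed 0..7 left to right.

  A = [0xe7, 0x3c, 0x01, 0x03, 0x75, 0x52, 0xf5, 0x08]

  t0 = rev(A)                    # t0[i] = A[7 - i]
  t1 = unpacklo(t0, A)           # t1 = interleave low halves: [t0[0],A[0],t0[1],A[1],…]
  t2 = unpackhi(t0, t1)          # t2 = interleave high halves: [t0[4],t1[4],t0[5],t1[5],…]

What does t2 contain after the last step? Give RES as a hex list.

RES = [ 0x03  0x52  0x01  0x01  0x3c  0x75  0xe7  0x03 ]

→ t0 |08|f5|52|75|03|01|3c|e7|
→ t1 |08|e7|f5|3c|52|01|75|03|
→ t2 |03|52|01|01|3c|75|e7|03|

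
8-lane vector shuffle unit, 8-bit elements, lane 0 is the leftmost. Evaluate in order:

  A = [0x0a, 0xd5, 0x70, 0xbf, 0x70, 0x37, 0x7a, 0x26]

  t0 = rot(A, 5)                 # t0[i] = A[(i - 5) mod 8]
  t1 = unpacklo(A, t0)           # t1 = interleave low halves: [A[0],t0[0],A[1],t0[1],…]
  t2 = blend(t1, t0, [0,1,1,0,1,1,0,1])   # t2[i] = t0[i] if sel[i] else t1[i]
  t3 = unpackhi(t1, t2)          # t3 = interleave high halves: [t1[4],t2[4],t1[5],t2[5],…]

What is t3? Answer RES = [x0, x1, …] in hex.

t0 = [0xbf, 0x70, 0x37, 0x7a, 0x26, 0x0a, 0xd5, 0x70]
t1 = [0x0a, 0xbf, 0xd5, 0x70, 0x70, 0x37, 0xbf, 0x7a]
t2 = [0x0a, 0x70, 0x37, 0x70, 0x26, 0x0a, 0xbf, 0x70]
t3 = [0x70, 0x26, 0x37, 0x0a, 0xbf, 0xbf, 0x7a, 0x70]

RES = [ 0x70  0x26  0x37  0x0a  0xbf  0xbf  0x7a  0x70 ]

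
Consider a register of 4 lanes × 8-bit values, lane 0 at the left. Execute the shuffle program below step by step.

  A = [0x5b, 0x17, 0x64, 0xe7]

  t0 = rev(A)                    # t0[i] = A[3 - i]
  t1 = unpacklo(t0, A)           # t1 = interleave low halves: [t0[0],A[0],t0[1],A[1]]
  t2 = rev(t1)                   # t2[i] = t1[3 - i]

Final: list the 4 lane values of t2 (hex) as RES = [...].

→ t0 |e7|64|17|5b|
→ t1 |e7|5b|64|17|
→ t2 |17|64|5b|e7|

RES = [ 0x17  0x64  0x5b  0xe7 ]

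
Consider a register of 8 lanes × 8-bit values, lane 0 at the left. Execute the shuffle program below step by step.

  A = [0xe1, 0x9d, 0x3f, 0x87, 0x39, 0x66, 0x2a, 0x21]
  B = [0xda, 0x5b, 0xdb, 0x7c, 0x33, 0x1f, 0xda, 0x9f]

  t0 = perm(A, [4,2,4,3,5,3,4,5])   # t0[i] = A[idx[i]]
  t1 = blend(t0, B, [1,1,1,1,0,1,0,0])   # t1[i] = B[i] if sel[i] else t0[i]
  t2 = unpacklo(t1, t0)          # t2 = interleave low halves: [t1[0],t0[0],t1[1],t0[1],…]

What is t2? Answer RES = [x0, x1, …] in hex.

→ t0 |39|3f|39|87|66|87|39|66|
→ t1 |da|5b|db|7c|66|1f|39|66|
→ t2 |da|39|5b|3f|db|39|7c|87|

RES = [0xda, 0x39, 0x5b, 0x3f, 0xdb, 0x39, 0x7c, 0x87]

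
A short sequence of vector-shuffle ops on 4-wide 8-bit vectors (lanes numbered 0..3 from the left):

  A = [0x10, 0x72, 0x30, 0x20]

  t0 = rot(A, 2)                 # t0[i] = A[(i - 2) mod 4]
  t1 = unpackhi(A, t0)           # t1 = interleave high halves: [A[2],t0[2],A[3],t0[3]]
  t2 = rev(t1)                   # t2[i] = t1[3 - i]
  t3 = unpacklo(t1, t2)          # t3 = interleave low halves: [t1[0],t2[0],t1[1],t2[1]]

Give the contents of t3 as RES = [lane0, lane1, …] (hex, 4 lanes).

RES = [ 0x30  0x72  0x10  0x20 ]

  t0: 30 20 10 72
  t1: 30 10 20 72
  t2: 72 20 10 30
  t3: 30 72 10 20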